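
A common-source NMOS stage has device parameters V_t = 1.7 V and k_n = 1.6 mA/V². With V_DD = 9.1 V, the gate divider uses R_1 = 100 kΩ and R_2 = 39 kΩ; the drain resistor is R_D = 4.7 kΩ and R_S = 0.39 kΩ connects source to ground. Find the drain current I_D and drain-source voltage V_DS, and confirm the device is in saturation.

I_D ≈ 0.39 mA, V_DS ≈ 7.1 V

V_G = V_DD·R_2/(R_1+R_2) = 9.1×39/139 = 2.55 V.
Assume saturation: I_D = (k_n/2)(V_GS − V_t)² with V_GS = V_G − I_D·R_S = 2.55 − 0.39·I_D.
Substituting gives 0.122·I_D² − 1.53·I_D + 0.582 = 0, with roots I_D = 0.392 or 12.2 mA.
The root I_D = 12.2 mA gives V_GS = -2.21 V ≤ V_t, so take I_D = 0.392 mA.
Then V_GS = 2.4 V and V_DS = V_DD − I_D(R_D+R_S) = 9.1 − 0.392×5.09 = 7.1 V.
Saturation requires V_DS ≥ V_GS − V_t = 0.7 V; 7.1 ≥ 0.7 ✓.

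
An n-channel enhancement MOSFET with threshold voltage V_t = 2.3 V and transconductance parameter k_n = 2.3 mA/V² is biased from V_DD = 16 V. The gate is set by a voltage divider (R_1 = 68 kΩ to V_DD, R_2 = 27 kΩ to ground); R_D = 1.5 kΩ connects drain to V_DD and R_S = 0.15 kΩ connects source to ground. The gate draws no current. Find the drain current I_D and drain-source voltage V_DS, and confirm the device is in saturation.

V_G = V_DD·R_2/(R_1+R_2) = 16×27/95 = 4.55 V.
Assume saturation: I_D = (k_n/2)(V_GS − V_t)² with V_GS = V_G − I_D·R_S = 4.55 − 0.15·I_D.
Substituting gives 0.0259·I_D² − 1.78·I_D + 5.81 = 0, with roots I_D = 3.44 or 65.2 mA.
The root I_D = 65.2 mA gives V_GS = -5.23 V ≤ V_t, so take I_D = 3.44 mA.
Then V_GS = 4.03 V and V_DS = V_DD − I_D(R_D+R_S) = 16 − 3.44×1.65 = 10.3 V.
Saturation requires V_DS ≥ V_GS − V_t = 1.73 V; 10.3 ≥ 1.73 ✓.

I_D ≈ 3.4 mA, V_DS ≈ 10 V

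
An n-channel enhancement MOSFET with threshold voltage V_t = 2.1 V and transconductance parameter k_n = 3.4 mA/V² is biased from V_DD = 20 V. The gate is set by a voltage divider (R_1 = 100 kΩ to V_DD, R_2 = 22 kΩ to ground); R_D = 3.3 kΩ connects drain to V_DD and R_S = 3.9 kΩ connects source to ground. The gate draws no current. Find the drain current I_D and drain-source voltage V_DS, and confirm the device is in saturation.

I_D ≈ 0.28 mA, V_DS ≈ 18 V

V_G = V_DD·R_2/(R_1+R_2) = 20×22/122 = 3.61 V.
Assume saturation: I_D = (k_n/2)(V_GS − V_t)² with V_GS = V_G − I_D·R_S = 3.61 − 3.9·I_D.
Substituting gives 25.9·I_D² − 21·I_D + 3.86 = 0, with roots I_D = 0.282 or 0.529 mA.
The root I_D = 0.529 mA gives V_GS = 1.54 V ≤ V_t, so take I_D = 0.282 mA.
Then V_GS = 2.51 V and V_DS = V_DD − I_D(R_D+R_S) = 20 − 0.282×7.2 = 18 V.
Saturation requires V_DS ≥ V_GS − V_t = 0.407 V; 18 ≥ 0.407 ✓.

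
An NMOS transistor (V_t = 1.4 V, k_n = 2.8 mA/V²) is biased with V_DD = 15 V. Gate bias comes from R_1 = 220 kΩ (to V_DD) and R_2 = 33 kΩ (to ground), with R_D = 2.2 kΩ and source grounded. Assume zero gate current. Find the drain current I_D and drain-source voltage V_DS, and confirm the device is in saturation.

I_D ≈ 0.43 mA, V_DS ≈ 14 V

V_G = V_DD·R_2/(R_1+R_2) = 15×33/253 = 1.96 V. With the source grounded, V_GS = V_G = 1.96 V.
Assume saturation: I_D = (k_n/2)(V_GS − V_t)² = (2.8/2)×(1.96 − 1.4)² = 1.4×0.557² = 0.434 mA.
V_DS = V_DD − I_D·R_D = 15 − 0.434×2.2 = 14 V.
Saturation requires V_DS ≥ V_GS − V_t = 0.557 V; 14 ≥ 0.557 ✓.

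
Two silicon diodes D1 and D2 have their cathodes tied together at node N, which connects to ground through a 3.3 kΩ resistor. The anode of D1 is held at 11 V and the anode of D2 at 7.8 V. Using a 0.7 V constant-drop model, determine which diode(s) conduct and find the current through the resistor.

Only D1 conducts; I_R ≈ 3.1 mA

Assume both conduct. Then node N would need to be at both 11−0.7 = 10.3 V and 7.8−0.7 = 7.1 V, which is impossible.
Assume only D1 conducts: V_N = 11 − 0.7 = 10.3 V, so I_R = 10.3/3.3 = 3.12 mA.
Check D2: its anode-to-cathode voltage is 7.8 − 10.3 = -2.5 V < 0.7 V, so it is off. The assumption is consistent.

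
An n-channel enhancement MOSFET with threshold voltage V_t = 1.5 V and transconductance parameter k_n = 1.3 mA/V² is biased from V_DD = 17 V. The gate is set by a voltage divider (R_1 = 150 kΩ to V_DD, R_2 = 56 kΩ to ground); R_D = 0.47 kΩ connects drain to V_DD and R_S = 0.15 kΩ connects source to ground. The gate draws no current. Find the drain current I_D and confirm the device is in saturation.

V_G = V_DD·R_2/(R_1+R_2) = 17×56/206 = 4.62 V.
Assume saturation: I_D = (k_n/2)(V_GS − V_t)² with V_GS = V_G − I_D·R_S = 4.62 − 0.15·I_D.
Substituting gives 0.0146·I_D² − 1.61·I_D + 6.33 = 0, with roots I_D = 4.09 or 106 mA.
The root I_D = 106 mA gives V_GS = -11.3 V ≤ V_t, so take I_D = 4.09 mA.
Then V_GS = 4.01 V and V_DS = V_DD − I_D(R_D+R_S) = 17 − 4.09×0.62 = 14.5 V.
Saturation requires V_DS ≥ V_GS − V_t = 2.51 V; 14.5 ≥ 2.51 ✓.

I_D ≈ 4.1 mA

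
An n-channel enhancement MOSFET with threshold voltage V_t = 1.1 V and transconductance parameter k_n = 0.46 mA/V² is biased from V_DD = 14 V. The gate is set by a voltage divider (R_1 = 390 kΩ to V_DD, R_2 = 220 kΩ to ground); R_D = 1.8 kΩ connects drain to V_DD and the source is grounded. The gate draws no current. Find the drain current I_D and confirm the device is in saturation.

V_G = V_DD·R_2/(R_1+R_2) = 14×220/610 = 5.05 V. With the source grounded, V_GS = V_G = 5.05 V.
Assume saturation: I_D = (k_n/2)(V_GS − V_t)² = (0.46/2)×(5.05 − 1.1)² = 0.23×3.95² = 3.59 mA.
V_DS = V_DD − I_D·R_D = 14 − 3.59×1.8 = 7.54 V.
Saturation requires V_DS ≥ V_GS − V_t = 3.95 V; 7.54 ≥ 3.95 ✓.

I_D ≈ 3.6 mA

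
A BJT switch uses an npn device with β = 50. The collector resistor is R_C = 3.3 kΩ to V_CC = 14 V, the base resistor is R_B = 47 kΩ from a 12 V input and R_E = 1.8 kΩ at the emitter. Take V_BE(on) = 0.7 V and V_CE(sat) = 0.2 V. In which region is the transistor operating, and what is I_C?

Assume active: I_B = (12 − 0.7)/(47 + 51×1.8) = 0.0814 mA, I_C = β·I_B = 4.07 mA.
Then V_CE = 14 − 4.07×3.3 − 4.15×1.8 = -6.91 V < 0.2 V — the active assumption fails.
Re-solve with V_CE = 0.2 V. KCL at the emitter: V_E/R_E = (V_BB−0.7−V_E)/R_B + (V_CC−0.2−V_E)/R_C, giving V_E = 5.03 V.
I_C = (V_CC − 0.2 − V_E)/R_C = (13.8 − 5.03)/3.3 = 2.66 mA.
Check: I_B = (11.3 − 5.03)/47 = 0.133 mA, and β·I_B = 6.67 mA > I_C, confirming saturation.

saturation; I_C ≈ 2.7 mA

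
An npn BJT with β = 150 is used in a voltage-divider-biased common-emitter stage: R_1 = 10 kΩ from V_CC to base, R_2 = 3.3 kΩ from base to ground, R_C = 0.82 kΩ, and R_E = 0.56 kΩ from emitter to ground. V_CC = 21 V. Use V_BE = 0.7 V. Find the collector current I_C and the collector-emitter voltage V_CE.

I_C ≈ 7.8 mA, V_CE ≈ 10 V

Thevenize the base divider: V_Th = V_CC·R_2/(R_1+R_2) = 21×3.3/13.3 = 5.21 V, R_Th = R_1‖R_2 = 2.48 kΩ.
Base-emitter loop: V_Th = I_B·R_Th + V_BE + (β+1)I_B·R_E, so I_B = (5.21 − 0.7) / (2.48 + 151×0.56) = 0.0518 mA.
I_C = β·I_B = 150×0.0518 = 7.77 mA, and I_E = (β+1)I_B = 7.82 mA.
V_CE = V_CC − I_C·R_C − I_E·R_E = 21 − 7.77×0.82 − 7.82×0.56 = 10.2 V.
V_CE = 10.2 V > 0.2 V confirms active-region operation.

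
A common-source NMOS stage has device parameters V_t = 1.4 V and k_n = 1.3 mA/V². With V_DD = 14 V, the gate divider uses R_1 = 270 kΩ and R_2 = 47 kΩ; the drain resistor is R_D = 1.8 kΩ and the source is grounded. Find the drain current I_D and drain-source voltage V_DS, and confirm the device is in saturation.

V_G = V_DD·R_2/(R_1+R_2) = 14×47/317 = 2.08 V. With the source grounded, V_GS = V_G = 2.08 V.
Assume saturation: I_D = (k_n/2)(V_GS − V_t)² = (1.3/2)×(2.08 − 1.4)² = 0.65×0.676² = 0.297 mA.
V_DS = V_DD − I_D·R_D = 14 − 0.297×1.8 = 13.5 V.
Saturation requires V_DS ≥ V_GS − V_t = 0.676 V; 13.5 ≥ 0.676 ✓.

I_D ≈ 0.3 mA, V_DS ≈ 13 V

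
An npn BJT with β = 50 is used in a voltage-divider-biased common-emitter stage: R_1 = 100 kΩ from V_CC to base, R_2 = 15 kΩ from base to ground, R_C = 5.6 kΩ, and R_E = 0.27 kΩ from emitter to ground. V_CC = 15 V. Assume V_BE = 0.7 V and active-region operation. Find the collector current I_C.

I_C ≈ 2.3 mA

Thevenize the base divider: V_Th = V_CC·R_2/(R_1+R_2) = 15×15/115 = 1.96 V, R_Th = R_1‖R_2 = 13 kΩ.
Base-emitter loop: V_Th = I_B·R_Th + V_BE + (β+1)I_B·R_E, so I_B = (1.96 − 0.7) / (13 + 51×0.27) = 0.0469 mA.
I_C = β·I_B = 50×0.0469 = 2.34 mA, and I_E = (β+1)I_B = 2.39 mA.
V_CE = V_CC − I_C·R_C − I_E·R_E = 15 − 2.34×5.6 − 2.39×0.27 = 1.23 V.
V_CE = 1.23 V > 0.2 V confirms active-region operation.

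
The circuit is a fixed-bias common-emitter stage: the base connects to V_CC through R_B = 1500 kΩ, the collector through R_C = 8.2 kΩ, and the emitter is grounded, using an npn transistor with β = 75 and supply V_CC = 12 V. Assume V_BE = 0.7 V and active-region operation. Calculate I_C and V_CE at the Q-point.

Base loop: V_CC = I_B·R_B + V_BE, so I_B = (12 − 0.7)/1500 kΩ = 0.00753 mA.
In the active region I_C = β·I_B = 75 × 0.00753 = 0.565 mA.
Collector loop: V_CE = V_CC − I_C·R_C = 12 − 0.565×8.2 = 7.37 V.
Since V_CE = 7.37 V > V_CE(sat) ≈ 0.2 V, the transistor is in the active region as assumed.

I_C ≈ 0.57 mA, V_CE ≈ 7.4 V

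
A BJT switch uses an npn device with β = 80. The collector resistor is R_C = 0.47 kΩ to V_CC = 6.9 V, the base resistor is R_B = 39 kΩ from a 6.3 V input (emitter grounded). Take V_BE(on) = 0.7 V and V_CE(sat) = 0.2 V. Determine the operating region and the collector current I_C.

Assume active. Base-emitter loop: I_B = (V_BB − V_BE)/R_B = (6.3 − 0.7)/39 = 0.144 mA.
I_C = β·I_B = 80×0.144 = 11.5 mA.
V_CE = V_CC − I_C·R_C = 6.9 − 11.5×0.47 = 1.5 V > V_CE(sat), so the active-region assumption holds.

active; I_C ≈ 11 mA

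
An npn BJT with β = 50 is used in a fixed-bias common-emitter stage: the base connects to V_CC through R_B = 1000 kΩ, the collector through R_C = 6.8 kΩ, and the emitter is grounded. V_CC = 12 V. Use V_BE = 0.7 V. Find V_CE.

V_CE ≈ 8.2 V

Base loop: V_CC = I_B·R_B + V_BE, so I_B = (12 − 0.7)/1000 kΩ = 0.0113 mA.
In the active region I_C = β·I_B = 50 × 0.0113 = 0.565 mA.
Collector loop: V_CE = V_CC − I_C·R_C = 12 − 0.565×6.8 = 8.16 V.
Since V_CE = 8.16 V > V_CE(sat) ≈ 0.2 V, the transistor is in the active region as assumed.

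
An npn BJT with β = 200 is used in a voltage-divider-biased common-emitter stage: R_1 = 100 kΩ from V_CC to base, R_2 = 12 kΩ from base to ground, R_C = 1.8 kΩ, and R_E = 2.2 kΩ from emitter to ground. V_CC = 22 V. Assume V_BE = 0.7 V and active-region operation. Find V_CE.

V_CE ≈ 19 V

Thevenize the base divider: V_Th = V_CC·R_2/(R_1+R_2) = 22×12/112 = 2.36 V, R_Th = R_1‖R_2 = 10.7 kΩ.
Base-emitter loop: V_Th = I_B·R_Th + V_BE + (β+1)I_B·R_E, so I_B = (2.36 − 0.7) / (10.7 + 201×2.2) = 0.00366 mA.
I_C = β·I_B = 200×0.00366 = 0.732 mA, and I_E = (β+1)I_B = 0.735 mA.
V_CE = V_CC − I_C·R_C − I_E·R_E = 22 − 0.732×1.8 − 0.735×2.2 = 19.1 V.
V_CE = 19.1 V > 0.2 V confirms active-region operation.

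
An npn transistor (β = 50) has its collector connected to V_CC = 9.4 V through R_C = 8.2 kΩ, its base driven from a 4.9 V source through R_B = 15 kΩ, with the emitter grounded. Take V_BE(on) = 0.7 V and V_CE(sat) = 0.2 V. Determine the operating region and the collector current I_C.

Assume active: I_B = (4.9 − 0.7)/15 = 0.28 mA, giving I_C = β·I_B = 14 mA.
But then V_CE = 9.4 − 14×8.2 = -105 V < V_CE(sat) = 0.2 V — impossible in the active region.
So the transistor is saturated. With V_CE = 0.2 V, I_C = (V_CC − 0.2)/R_C = 9.2/8.2 = 1.12 mA.
Check: β·I_B = 14 mA > I_C = 1.12 mA, confirming saturation.

saturation; I_C ≈ 1.1 mA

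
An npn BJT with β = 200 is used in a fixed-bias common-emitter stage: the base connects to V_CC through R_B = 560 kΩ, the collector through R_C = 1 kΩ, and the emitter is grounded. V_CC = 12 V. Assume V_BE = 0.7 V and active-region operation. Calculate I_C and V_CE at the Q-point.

I_C ≈ 4 mA, V_CE ≈ 8 V

Base loop: V_CC = I_B·R_B + V_BE, so I_B = (12 − 0.7)/560 kΩ = 0.0202 mA.
In the active region I_C = β·I_B = 200 × 0.0202 = 4.04 mA.
Collector loop: V_CE = V_CC − I_C·R_C = 12 − 4.04×1 = 7.96 V.
Since V_CE = 7.96 V > V_CE(sat) ≈ 0.2 V, the transistor is in the active region as assumed.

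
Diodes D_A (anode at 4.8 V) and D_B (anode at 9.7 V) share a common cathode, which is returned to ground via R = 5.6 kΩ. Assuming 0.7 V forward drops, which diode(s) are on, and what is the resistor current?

Assume both conduct. Then node N would need to be at both 4.8−0.7 = 4.1 V and 9.7−0.7 = 9 V, which is impossible.
Assume only D_B conducts: V_N = 9.7 − 0.7 = 9 V, so I_R = 9/5.6 = 1.61 mA.
Check D_A: its anode-to-cathode voltage is 4.8 − 9 = -4.2 V < 0.7 V, so it is off. The assumption is consistent.

Only D_B conducts; I_R ≈ 1.6 mA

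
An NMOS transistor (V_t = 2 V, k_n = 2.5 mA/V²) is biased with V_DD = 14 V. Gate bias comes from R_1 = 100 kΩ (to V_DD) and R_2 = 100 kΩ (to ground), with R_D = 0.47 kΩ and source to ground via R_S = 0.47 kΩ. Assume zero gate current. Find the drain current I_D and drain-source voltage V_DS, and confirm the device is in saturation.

V_G = V_DD·R_2/(R_1+R_2) = 14×100/200 = 7 V.
Assume saturation: I_D = (k_n/2)(V_GS − V_t)² with V_GS = V_G − I_D·R_S = 7 − 0.47·I_D.
Substituting gives 0.276·I_D² − 6.88·I_D + 31.2 = 0, with roots I_D = 5.98 or 18.9 mA.
The root I_D = 18.9 mA gives V_GS = -1.89 V ≤ V_t, so take I_D = 5.98 mA.
Then V_GS = 4.19 V and V_DS = V_DD − I_D(R_D+R_S) = 14 − 5.98×0.94 = 8.38 V.
Saturation requires V_DS ≥ V_GS − V_t = 2.19 V; 8.38 ≥ 2.19 ✓.

I_D ≈ 6 mA, V_DS ≈ 8.4 V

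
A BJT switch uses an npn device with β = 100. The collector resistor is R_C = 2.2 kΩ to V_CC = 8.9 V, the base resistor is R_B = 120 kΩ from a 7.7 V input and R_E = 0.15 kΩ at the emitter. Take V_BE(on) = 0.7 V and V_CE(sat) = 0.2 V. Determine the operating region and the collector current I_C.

saturation; I_C ≈ 3.7 mA

Assume active: I_B = (7.7 − 0.7)/(120 + 101×0.15) = 0.0518 mA, I_C = β·I_B = 5.18 mA.
Then V_CE = 8.9 − 5.18×2.2 − 5.23×0.15 = -3.28 V < 0.2 V — the active assumption fails.
Re-solve with V_CE = 0.2 V. KCL at the emitter: V_E/R_E = (V_BB−0.7−V_E)/R_B + (V_CC−0.2−V_E)/R_C, giving V_E = 0.563 V.
I_C = (V_CC − 0.2 − V_E)/R_C = (8.7 − 0.563)/2.2 = 3.7 mA.
Check: I_B = (7 − 0.563)/120 = 0.0536 mA, and β·I_B = 5.36 mA > I_C, confirming saturation.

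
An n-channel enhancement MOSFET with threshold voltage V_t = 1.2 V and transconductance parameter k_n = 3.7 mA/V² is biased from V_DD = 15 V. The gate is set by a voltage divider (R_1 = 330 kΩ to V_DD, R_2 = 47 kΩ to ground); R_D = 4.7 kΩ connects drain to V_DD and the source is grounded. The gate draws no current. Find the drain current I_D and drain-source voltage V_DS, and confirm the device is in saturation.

I_D ≈ 0.83 mA, V_DS ≈ 11 V

V_G = V_DD·R_2/(R_1+R_2) = 15×47/377 = 1.87 V. With the source grounded, V_GS = V_G = 1.87 V.
Assume saturation: I_D = (k_n/2)(V_GS − V_t)² = (3.7/2)×(1.87 − 1.2)² = 1.85×0.67² = 0.831 mA.
V_DS = V_DD − I_D·R_D = 15 − 0.831×4.7 = 11.1 V.
Saturation requires V_DS ≥ V_GS − V_t = 0.67 V; 11.1 ≥ 0.67 ✓.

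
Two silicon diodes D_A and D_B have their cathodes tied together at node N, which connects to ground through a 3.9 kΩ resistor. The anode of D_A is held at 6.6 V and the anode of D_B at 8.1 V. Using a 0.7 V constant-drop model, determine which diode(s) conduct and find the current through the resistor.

Assume both conduct. Then node N would need to be at both 6.6−0.7 = 5.9 V and 8.1−0.7 = 7.4 V, which is impossible.
Assume only D_B conducts: V_N = 8.1 − 0.7 = 7.4 V, so I_R = 7.4/3.9 = 1.9 mA.
Check D_A: its anode-to-cathode voltage is 6.6 − 7.4 = -0.8 V < 0.7 V, so it is off. The assumption is consistent.

Only D_B conducts; I_R ≈ 1.9 mA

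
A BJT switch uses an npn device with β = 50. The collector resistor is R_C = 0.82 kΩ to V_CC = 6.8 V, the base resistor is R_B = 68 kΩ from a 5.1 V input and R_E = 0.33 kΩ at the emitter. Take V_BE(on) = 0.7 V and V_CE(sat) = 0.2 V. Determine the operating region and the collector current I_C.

Assume active. Base-emitter loop: I_B = (V_BB − V_BE)/(R_B + (β+1)R_E) = (5.1 − 0.7)/(68 + 51×0.33) = 0.0519 mA.
I_C = β·I_B = 50×0.0519 = 2.59 mA.
V_CE = V_CC − I_C·R_C − I_E·R_E = 6.8 − 2.59×0.82 − 2.65×0.33 = 3.8 V > V_CE(sat), so the active-region assumption holds.

active; I_C ≈ 2.6 mA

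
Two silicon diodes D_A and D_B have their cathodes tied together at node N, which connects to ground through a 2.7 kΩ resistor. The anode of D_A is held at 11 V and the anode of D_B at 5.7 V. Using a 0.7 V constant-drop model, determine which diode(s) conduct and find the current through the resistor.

Only D_A conducts; I_R ≈ 3.8 mA

Assume both conduct. Then node N would need to be at both 11−0.7 = 10.3 V and 5.7−0.7 = 5 V, which is impossible.
Assume only D_A conducts: V_N = 11 − 0.7 = 10.3 V, so I_R = 10.3/2.7 = 3.81 mA.
Check D_B: its anode-to-cathode voltage is 5.7 − 10.3 = -4.6 V < 0.7 V, so it is off. The assumption is consistent.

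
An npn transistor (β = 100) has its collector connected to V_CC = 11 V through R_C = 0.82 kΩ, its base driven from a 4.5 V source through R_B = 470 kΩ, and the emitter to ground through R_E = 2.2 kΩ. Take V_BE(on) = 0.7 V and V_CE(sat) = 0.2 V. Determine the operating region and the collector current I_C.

active; I_C ≈ 0.55 mA

Assume active. Base-emitter loop: I_B = (V_BB − V_BE)/(R_B + (β+1)R_E) = (4.5 − 0.7)/(470 + 101×2.2) = 0.00549 mA.
I_C = β·I_B = 100×0.00549 = 0.549 mA.
V_CE = V_CC − I_C·R_C − I_E·R_E = 11 − 0.549×0.82 − 0.554×2.2 = 9.33 V > V_CE(sat), so the active-region assumption holds.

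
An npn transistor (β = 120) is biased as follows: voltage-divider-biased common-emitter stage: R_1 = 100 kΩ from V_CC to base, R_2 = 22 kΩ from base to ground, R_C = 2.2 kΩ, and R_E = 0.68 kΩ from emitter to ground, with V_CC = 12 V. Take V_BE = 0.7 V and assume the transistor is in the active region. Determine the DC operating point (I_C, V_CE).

Thevenize the base divider: V_Th = V_CC·R_2/(R_1+R_2) = 12×22/122 = 2.16 V, R_Th = R_1‖R_2 = 18 kΩ.
Base-emitter loop: V_Th = I_B·R_Th + V_BE + (β+1)I_B·R_E, so I_B = (2.16 − 0.7) / (18 + 121×0.68) = 0.0146 mA.
I_C = β·I_B = 120×0.0146 = 1.75 mA, and I_E = (β+1)I_B = 1.77 mA.
V_CE = V_CC − I_C·R_C − I_E·R_E = 12 − 1.75×2.2 − 1.77×0.68 = 6.95 V.
V_CE = 6.95 V > 0.2 V confirms active-region operation.

I_C ≈ 1.8 mA, V_CE ≈ 6.9 V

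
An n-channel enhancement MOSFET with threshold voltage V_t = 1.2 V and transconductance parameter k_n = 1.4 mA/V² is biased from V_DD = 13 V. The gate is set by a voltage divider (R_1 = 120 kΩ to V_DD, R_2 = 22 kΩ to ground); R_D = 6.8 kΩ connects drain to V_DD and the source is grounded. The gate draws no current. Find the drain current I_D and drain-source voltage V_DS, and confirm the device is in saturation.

I_D ≈ 0.46 mA, V_DS ≈ 9.8 V

V_G = V_DD·R_2/(R_1+R_2) = 13×22/142 = 2.01 V. With the source grounded, V_GS = V_G = 2.01 V.
Assume saturation: I_D = (k_n/2)(V_GS − V_t)² = (1.4/2)×(2.01 − 1.2)² = 0.7×0.814² = 0.464 mA.
V_DS = V_DD − I_D·R_D = 13 − 0.464×6.8 = 9.85 V.
Saturation requires V_DS ≥ V_GS − V_t = 0.814 V; 9.85 ≥ 0.814 ✓.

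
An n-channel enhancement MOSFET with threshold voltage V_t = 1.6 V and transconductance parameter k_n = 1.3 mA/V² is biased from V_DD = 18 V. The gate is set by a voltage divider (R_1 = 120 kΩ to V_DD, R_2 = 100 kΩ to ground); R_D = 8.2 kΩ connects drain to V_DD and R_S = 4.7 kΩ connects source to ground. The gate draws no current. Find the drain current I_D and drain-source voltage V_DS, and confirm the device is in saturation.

I_D ≈ 1.1 mA, V_DS ≈ 3.5 V

V_G = V_DD·R_2/(R_1+R_2) = 18×100/220 = 8.18 V.
Assume saturation: I_D = (k_n/2)(V_GS − V_t)² with V_GS = V_G − I_D·R_S = 8.18 − 4.7·I_D.
Substituting gives 14.4·I_D² − 41.2·I_D + 28.2 = 0, with roots I_D = 1.12 or 1.75 mA.
The root I_D = 1.75 mA gives V_GS = -0.0406 V ≤ V_t, so take I_D = 1.12 mA.
Then V_GS = 2.91 V and V_DS = V_DD − I_D(R_D+R_S) = 18 − 1.12×12.9 = 3.54 V.
Saturation requires V_DS ≥ V_GS − V_t = 1.31 V; 3.54 ≥ 1.31 ✓.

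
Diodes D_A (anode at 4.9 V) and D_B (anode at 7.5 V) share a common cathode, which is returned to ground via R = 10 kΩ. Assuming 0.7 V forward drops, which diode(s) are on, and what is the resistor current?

Only D_B conducts; I_R ≈ 0.68 mA

Assume both conduct. Then node N would need to be at both 4.9−0.7 = 4.2 V and 7.5−0.7 = 6.8 V, which is impossible.
Assume only D_B conducts: V_N = 7.5 − 0.7 = 6.8 V, so I_R = 6.8/10 = 0.68 mA.
Check D_A: its anode-to-cathode voltage is 4.9 − 6.8 = -1.9 V < 0.7 V, so it is off. The assumption is consistent.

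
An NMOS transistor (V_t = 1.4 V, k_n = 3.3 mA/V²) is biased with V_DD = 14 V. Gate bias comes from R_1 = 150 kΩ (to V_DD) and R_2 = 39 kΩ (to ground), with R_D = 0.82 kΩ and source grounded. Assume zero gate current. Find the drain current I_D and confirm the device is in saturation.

V_G = V_DD·R_2/(R_1+R_2) = 14×39/189 = 2.89 V. With the source grounded, V_GS = V_G = 2.89 V.
Assume saturation: I_D = (k_n/2)(V_GS − V_t)² = (3.3/2)×(2.89 − 1.4)² = 1.65×1.49² = 3.66 mA.
V_DS = V_DD − I_D·R_D = 14 − 3.66×0.82 = 11 V.
Saturation requires V_DS ≥ V_GS − V_t = 1.49 V; 11 ≥ 1.49 ✓.

I_D ≈ 3.7 mA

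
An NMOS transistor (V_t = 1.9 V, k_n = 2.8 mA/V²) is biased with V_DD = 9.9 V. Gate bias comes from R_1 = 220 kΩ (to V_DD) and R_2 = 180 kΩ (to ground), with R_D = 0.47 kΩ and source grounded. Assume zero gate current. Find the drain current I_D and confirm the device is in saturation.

I_D ≈ 9.1 mA

V_G = V_DD·R_2/(R_1+R_2) = 9.9×180/400 = 4.46 V. With the source grounded, V_GS = V_G = 4.46 V.
Assume saturation: I_D = (k_n/2)(V_GS − V_t)² = (2.8/2)×(4.46 − 1.9)² = 1.4×2.56² = 9.14 mA.
V_DS = V_DD − I_D·R_D = 9.9 − 9.14×0.47 = 5.6 V.
Saturation requires V_DS ≥ V_GS − V_t = 2.56 V; 5.6 ≥ 2.56 ✓.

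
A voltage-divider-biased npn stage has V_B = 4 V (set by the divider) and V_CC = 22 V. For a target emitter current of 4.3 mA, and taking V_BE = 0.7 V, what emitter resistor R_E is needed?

R_E ≈ 0.77 kΩ

V_E = V_B − V_BE = 4 − 0.7 = 3.3 V.
R_E = V_E / I_E = 3.3 / 4.3 = 0.767 kΩ.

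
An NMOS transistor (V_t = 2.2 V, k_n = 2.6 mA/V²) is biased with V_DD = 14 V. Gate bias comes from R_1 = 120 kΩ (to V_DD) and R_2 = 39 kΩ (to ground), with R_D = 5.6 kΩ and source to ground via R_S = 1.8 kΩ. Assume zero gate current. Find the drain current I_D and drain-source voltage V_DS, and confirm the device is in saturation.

V_G = V_DD·R_2/(R_1+R_2) = 14×39/159 = 3.43 V.
Assume saturation: I_D = (k_n/2)(V_GS − V_t)² with V_GS = V_G − I_D·R_S = 3.43 − 1.8·I_D.
Substituting gives 4.21·I_D² − 6.77·I_D + 1.98 = 0, with roots I_D = 0.384 or 1.22 mA.
The root I_D = 1.22 mA gives V_GS = 1.23 V ≤ V_t, so take I_D = 0.384 mA.
Then V_GS = 2.74 V and V_DS = V_DD − I_D(R_D+R_S) = 14 − 0.384×7.4 = 11.2 V.
Saturation requires V_DS ≥ V_GS − V_t = 0.543 V; 11.2 ≥ 0.543 ✓.

I_D ≈ 0.38 mA, V_DS ≈ 11 V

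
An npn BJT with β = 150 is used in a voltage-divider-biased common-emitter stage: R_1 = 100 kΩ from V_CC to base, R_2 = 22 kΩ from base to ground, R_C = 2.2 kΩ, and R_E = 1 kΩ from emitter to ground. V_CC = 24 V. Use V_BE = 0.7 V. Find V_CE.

Thevenize the base divider: V_Th = V_CC·R_2/(R_1+R_2) = 24×22/122 = 4.33 V, R_Th = R_1‖R_2 = 18 kΩ.
Base-emitter loop: V_Th = I_B·R_Th + V_BE + (β+1)I_B·R_E, so I_B = (4.33 − 0.7) / (18 + 151×1) = 0.0215 mA.
I_C = β·I_B = 150×0.0215 = 3.22 mA, and I_E = (β+1)I_B = 3.24 mA.
V_CE = V_CC − I_C·R_C − I_E·R_E = 24 − 3.22×2.2 − 3.24×1 = 13.7 V.
V_CE = 13.7 V > 0.2 V confirms active-region operation.

V_CE ≈ 14 V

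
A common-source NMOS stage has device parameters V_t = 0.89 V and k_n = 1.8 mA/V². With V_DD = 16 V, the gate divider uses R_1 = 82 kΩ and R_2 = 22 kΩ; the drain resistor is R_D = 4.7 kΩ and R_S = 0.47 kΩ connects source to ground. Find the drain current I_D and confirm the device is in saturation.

V_G = V_DD·R_2/(R_1+R_2) = 16×22/104 = 3.38 V.
Assume saturation: I_D = (k_n/2)(V_GS − V_t)² with V_GS = V_G − I_D·R_S = 3.38 − 0.47·I_D.
Substituting gives 0.199·I_D² − 3.11·I_D + 5.6 = 0, with roots I_D = 2.08 or 13.6 mA.
The root I_D = 13.6 mA gives V_GS = -2.99 V ≤ V_t, so take I_D = 2.08 mA.
Then V_GS = 2.41 V and V_DS = V_DD − I_D(R_D+R_S) = 16 − 2.08×5.17 = 5.27 V.
Saturation requires V_DS ≥ V_GS − V_t = 1.52 V; 5.27 ≥ 1.52 ✓.

I_D ≈ 2.1 mA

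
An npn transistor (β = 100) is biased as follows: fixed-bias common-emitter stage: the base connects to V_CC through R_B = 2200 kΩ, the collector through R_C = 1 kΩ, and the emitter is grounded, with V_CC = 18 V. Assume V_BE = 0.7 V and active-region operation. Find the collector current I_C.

I_C ≈ 0.79 mA

Base loop: V_CC = I_B·R_B + V_BE, so I_B = (18 − 0.7)/2200 kΩ = 0.00786 mA.
In the active region I_C = β·I_B = 100 × 0.00786 = 0.786 mA.
Collector loop: V_CE = V_CC − I_C·R_C = 18 − 0.786×1 = 17.2 V.
Since V_CE = 17.2 V > V_CE(sat) ≈ 0.2 V, the transistor is in the active region as assumed.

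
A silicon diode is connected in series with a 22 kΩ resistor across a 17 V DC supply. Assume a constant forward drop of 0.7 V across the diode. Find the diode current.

KVL around the loop: 17 = V_D + I·R = 0.7 + I × 22 kΩ.
So I = (17 − 0.7) / 22 kΩ = 16.3 / 22 = 0.741 mA.

I ≈ 0.74 mA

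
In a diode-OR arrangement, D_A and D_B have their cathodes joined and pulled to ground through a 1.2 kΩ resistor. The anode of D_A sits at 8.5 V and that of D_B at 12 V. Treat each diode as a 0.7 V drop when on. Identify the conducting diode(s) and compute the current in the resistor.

Only D_B conducts; I_R ≈ 9.4 mA

Assume both conduct. Then node N would need to be at both 8.5−0.7 = 7.8 V and 12−0.7 = 11.3 V, which is impossible.
Assume only D_B conducts: V_N = 12 − 0.7 = 11.3 V, so I_R = 11.3/1.2 = 9.42 mA.
Check D_A: its anode-to-cathode voltage is 8.5 − 11.3 = -2.8 V < 0.7 V, so it is off. The assumption is consistent.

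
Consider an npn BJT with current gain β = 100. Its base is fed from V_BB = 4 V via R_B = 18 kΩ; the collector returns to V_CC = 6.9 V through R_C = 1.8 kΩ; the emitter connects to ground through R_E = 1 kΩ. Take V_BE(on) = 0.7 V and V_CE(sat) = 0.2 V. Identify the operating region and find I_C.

saturation; I_C ≈ 2.4 mA

Assume active: I_B = (4 − 0.7)/(18 + 101×1) = 0.0277 mA, I_C = β·I_B = 2.77 mA.
Then V_CE = 6.9 − 2.77×1.8 − 2.8×1 = -0.892 V < 0.2 V — the active assumption fails.
Re-solve with V_CE = 0.2 V. KCL at the emitter: V_E/R_E = (V_BB−0.7−V_E)/R_B + (V_CC−0.2−V_E)/R_C, giving V_E = 2.42 V.
I_C = (V_CC − 0.2 − V_E)/R_C = (6.7 − 2.42)/1.8 = 2.38 mA.
Check: I_B = (3.3 − 2.42)/18 = 0.0487 mA, and β·I_B = 4.87 mA > I_C, confirming saturation.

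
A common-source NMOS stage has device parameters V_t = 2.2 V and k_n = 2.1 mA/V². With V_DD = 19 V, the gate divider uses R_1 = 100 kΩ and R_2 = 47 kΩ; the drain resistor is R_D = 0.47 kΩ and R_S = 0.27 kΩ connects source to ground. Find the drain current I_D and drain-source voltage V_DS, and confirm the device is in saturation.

V_G = V_DD·R_2/(R_1+R_2) = 19×47/147 = 6.07 V.
Assume saturation: I_D = (k_n/2)(V_GS − V_t)² with V_GS = V_G − I_D·R_S = 6.07 − 0.27·I_D.
Substituting gives 0.0765·I_D² − 3.2·I_D + 15.8 = 0, with roots I_D = 5.71 or 36.1 mA.
The root I_D = 36.1 mA gives V_GS = -3.66 V ≤ V_t, so take I_D = 5.71 mA.
Then V_GS = 4.53 V and V_DS = V_DD − I_D(R_D+R_S) = 19 − 5.71×0.74 = 14.8 V.
Saturation requires V_DS ≥ V_GS − V_t = 2.33 V; 14.8 ≥ 2.33 ✓.

I_D ≈ 5.7 mA, V_DS ≈ 15 V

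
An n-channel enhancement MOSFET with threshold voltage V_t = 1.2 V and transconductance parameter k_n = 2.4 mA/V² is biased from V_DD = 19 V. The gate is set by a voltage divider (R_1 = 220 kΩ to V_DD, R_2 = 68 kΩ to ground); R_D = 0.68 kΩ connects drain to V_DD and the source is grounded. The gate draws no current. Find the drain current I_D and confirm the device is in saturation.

V_G = V_DD·R_2/(R_1+R_2) = 19×68/288 = 4.49 V. With the source grounded, V_GS = V_G = 4.49 V.
Assume saturation: I_D = (k_n/2)(V_GS − V_t)² = (2.4/2)×(4.49 − 1.2)² = 1.2×3.29² = 13 mA.
V_DS = V_DD − I_D·R_D = 19 − 13×0.68 = 10.2 V.
Saturation requires V_DS ≥ V_GS − V_t = 3.29 V; 10.2 ≥ 3.29 ✓.

I_D ≈ 13 mA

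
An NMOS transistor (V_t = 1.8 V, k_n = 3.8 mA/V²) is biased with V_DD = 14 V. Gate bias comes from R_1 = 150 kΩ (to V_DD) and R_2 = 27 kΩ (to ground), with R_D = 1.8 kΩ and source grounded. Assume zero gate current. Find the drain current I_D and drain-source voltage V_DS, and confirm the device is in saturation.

V_G = V_DD·R_2/(R_1+R_2) = 14×27/177 = 2.14 V. With the source grounded, V_GS = V_G = 2.14 V.
Assume saturation: I_D = (k_n/2)(V_GS − V_t)² = (3.8/2)×(2.14 − 1.8)² = 1.9×0.336² = 0.214 mA.
V_DS = V_DD − I_D·R_D = 14 − 0.214×1.8 = 13.6 V.
Saturation requires V_DS ≥ V_GS − V_t = 0.336 V; 13.6 ≥ 0.336 ✓.

I_D ≈ 0.21 mA, V_DS ≈ 14 V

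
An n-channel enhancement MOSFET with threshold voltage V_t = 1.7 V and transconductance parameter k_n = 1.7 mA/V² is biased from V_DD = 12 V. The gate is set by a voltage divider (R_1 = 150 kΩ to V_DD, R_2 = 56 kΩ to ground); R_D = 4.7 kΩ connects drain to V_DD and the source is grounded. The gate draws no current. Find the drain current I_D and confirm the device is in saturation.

I_D ≈ 2.1 mA

V_G = V_DD·R_2/(R_1+R_2) = 12×56/206 = 3.26 V. With the source grounded, V_GS = V_G = 3.26 V.
Assume saturation: I_D = (k_n/2)(V_GS − V_t)² = (1.7/2)×(3.26 − 1.7)² = 0.85×1.56² = 2.07 mA.
V_DS = V_DD − I_D·R_D = 12 − 2.07×4.7 = 2.25 V.
Saturation requires V_DS ≥ V_GS − V_t = 1.56 V; 2.25 ≥ 1.56 ✓.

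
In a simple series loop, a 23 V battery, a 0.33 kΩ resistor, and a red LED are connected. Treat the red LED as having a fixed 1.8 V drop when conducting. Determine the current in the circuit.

KVL around the loop: 23 = V_D + I·R = 1.8 + I × 0.33 kΩ.
So I = (23 − 1.8) / 0.33 kΩ = 21.2 / 0.33 = 64.2 mA.

I ≈ 64 mA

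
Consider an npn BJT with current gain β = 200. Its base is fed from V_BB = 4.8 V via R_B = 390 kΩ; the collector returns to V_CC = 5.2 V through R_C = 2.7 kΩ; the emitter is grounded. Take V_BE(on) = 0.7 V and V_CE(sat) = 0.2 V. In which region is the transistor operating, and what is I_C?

Assume active: I_B = (4.8 − 0.7)/390 = 0.0105 mA, giving I_C = β·I_B = 2.1 mA.
But then V_CE = 5.2 − 2.1×2.7 = -0.477 V < V_CE(sat) = 0.2 V — impossible in the active region.
So the transistor is saturated. With V_CE = 0.2 V, I_C = (V_CC − 0.2)/R_C = 5/2.7 = 1.85 mA.
Check: β·I_B = 2.1 mA > I_C = 1.85 mA, confirming saturation.

saturation; I_C ≈ 1.9 mA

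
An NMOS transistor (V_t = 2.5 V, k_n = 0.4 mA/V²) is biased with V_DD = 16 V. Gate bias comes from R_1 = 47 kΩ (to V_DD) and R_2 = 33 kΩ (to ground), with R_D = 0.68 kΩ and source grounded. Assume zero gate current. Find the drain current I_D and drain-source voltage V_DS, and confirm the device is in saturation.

I_D ≈ 3.4 mA, V_DS ≈ 14 V

V_G = V_DD·R_2/(R_1+R_2) = 16×33/80 = 6.6 V. With the source grounded, V_GS = V_G = 6.6 V.
Assume saturation: I_D = (k_n/2)(V_GS − V_t)² = (0.4/2)×(6.6 − 2.5)² = 0.2×4.1² = 3.36 mA.
V_DS = V_DD − I_D·R_D = 16 − 3.36×0.68 = 13.7 V.
Saturation requires V_DS ≥ V_GS − V_t = 4.1 V; 13.7 ≥ 4.1 ✓.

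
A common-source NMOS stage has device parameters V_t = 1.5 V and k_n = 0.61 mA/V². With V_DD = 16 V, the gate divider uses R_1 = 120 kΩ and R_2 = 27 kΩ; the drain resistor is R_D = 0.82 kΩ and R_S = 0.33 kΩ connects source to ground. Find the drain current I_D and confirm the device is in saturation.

I_D ≈ 0.5 mA

V_G = V_DD·R_2/(R_1+R_2) = 16×27/147 = 2.94 V.
Assume saturation: I_D = (k_n/2)(V_GS − V_t)² with V_GS = V_G − I_D·R_S = 2.94 − 0.33·I_D.
Substituting gives 0.0332·I_D² − 1.29·I_D + 0.631 = 0, with roots I_D = 0.496 or 38.3 mA.
The root I_D = 38.3 mA gives V_GS = -9.71 V ≤ V_t, so take I_D = 0.496 mA.
Then V_GS = 2.78 V and V_DS = V_DD − I_D(R_D+R_S) = 16 − 0.496×1.15 = 15.4 V.
Saturation requires V_DS ≥ V_GS − V_t = 1.28 V; 15.4 ≥ 1.28 ✓.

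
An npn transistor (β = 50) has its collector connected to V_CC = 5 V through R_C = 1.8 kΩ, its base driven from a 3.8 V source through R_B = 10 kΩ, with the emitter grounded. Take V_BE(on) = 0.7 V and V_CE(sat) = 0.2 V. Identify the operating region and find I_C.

saturation; I_C ≈ 2.7 mA

Assume active: I_B = (3.8 − 0.7)/10 = 0.31 mA, giving I_C = β·I_B = 15.5 mA.
But then V_CE = 5 − 15.5×1.8 = -22.9 V < V_CE(sat) = 0.2 V — impossible in the active region.
So the transistor is saturated. With V_CE = 0.2 V, I_C = (V_CC − 0.2)/R_C = 4.8/1.8 = 2.67 mA.
Check: β·I_B = 15.5 mA > I_C = 2.67 mA, confirming saturation.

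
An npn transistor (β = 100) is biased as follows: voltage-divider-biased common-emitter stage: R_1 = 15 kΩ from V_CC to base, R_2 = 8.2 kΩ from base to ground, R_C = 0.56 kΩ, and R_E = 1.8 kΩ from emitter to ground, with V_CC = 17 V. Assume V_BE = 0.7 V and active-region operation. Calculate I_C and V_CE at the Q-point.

I_C ≈ 2.8 mA, V_CE ≈ 10 V

Thevenize the base divider: V_Th = V_CC·R_2/(R_1+R_2) = 17×8.2/23.2 = 6.01 V, R_Th = R_1‖R_2 = 5.3 kΩ.
Base-emitter loop: V_Th = I_B·R_Th + V_BE + (β+1)I_B·R_E, so I_B = (6.01 − 0.7) / (5.3 + 101×1.8) = 0.0284 mA.
I_C = β·I_B = 100×0.0284 = 2.84 mA, and I_E = (β+1)I_B = 2.87 mA.
V_CE = V_CC − I_C·R_C − I_E·R_E = 17 − 2.84×0.56 − 2.87×1.8 = 10.3 V.
V_CE = 10.3 V > 0.2 V confirms active-region operation.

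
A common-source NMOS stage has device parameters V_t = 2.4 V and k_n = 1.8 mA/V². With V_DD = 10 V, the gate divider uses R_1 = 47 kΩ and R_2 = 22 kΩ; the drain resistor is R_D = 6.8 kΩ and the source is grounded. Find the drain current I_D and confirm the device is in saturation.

I_D ≈ 0.56 mA

V_G = V_DD·R_2/(R_1+R_2) = 10×22/69 = 3.19 V. With the source grounded, V_GS = V_G = 3.19 V.
Assume saturation: I_D = (k_n/2)(V_GS − V_t)² = (1.8/2)×(3.19 − 2.4)² = 0.9×0.788² = 0.559 mA.
V_DS = V_DD − I_D·R_D = 10 − 0.559×6.8 = 6.2 V.
Saturation requires V_DS ≥ V_GS − V_t = 0.788 V; 6.2 ≥ 0.788 ✓.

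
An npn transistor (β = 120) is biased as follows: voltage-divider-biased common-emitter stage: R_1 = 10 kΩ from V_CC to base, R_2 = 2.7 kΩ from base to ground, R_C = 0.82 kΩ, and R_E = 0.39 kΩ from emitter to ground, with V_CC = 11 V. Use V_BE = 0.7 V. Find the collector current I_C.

Thevenize the base divider: V_Th = V_CC·R_2/(R_1+R_2) = 11×2.7/12.7 = 2.34 V, R_Th = R_1‖R_2 = 2.13 kΩ.
Base-emitter loop: V_Th = I_B·R_Th + V_BE + (β+1)I_B·R_E, so I_B = (2.34 − 0.7) / (2.13 + 121×0.39) = 0.0332 mA.
I_C = β·I_B = 120×0.0332 = 3.99 mA, and I_E = (β+1)I_B = 4.02 mA.
V_CE = V_CC − I_C·R_C − I_E·R_E = 11 − 3.99×0.82 − 4.02×0.39 = 6.16 V.
V_CE = 6.16 V > 0.2 V confirms active-region operation.

I_C ≈ 4 mA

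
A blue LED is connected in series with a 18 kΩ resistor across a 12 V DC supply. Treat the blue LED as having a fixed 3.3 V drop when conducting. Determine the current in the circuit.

I ≈ 0.48 mA

KVL around the loop: 12 = V_D + I·R = 3.3 + I × 18 kΩ.
So I = (12 − 3.3) / 18 kΩ = 8.7 / 18 = 0.483 mA.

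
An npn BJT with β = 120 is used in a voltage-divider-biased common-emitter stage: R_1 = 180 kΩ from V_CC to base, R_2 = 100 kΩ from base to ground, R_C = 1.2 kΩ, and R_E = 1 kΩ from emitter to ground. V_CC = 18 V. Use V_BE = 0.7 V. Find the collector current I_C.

I_C ≈ 3.7 mA

Thevenize the base divider: V_Th = V_CC·R_2/(R_1+R_2) = 18×100/280 = 6.43 V, R_Th = R_1‖R_2 = 64.3 kΩ.
Base-emitter loop: V_Th = I_B·R_Th + V_BE + (β+1)I_B·R_E, so I_B = (6.43 − 0.7) / (64.3 + 121×1) = 0.0309 mA.
I_C = β·I_B = 120×0.0309 = 3.71 mA, and I_E = (β+1)I_B = 3.74 mA.
V_CE = V_CC − I_C·R_C − I_E·R_E = 18 − 3.71×1.2 − 3.74×1 = 9.81 V.
V_CE = 9.81 V > 0.2 V confirms active-region operation.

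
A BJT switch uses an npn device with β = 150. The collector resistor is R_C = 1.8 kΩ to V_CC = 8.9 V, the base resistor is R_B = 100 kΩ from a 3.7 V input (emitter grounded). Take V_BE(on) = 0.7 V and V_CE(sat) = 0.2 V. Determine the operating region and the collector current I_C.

active; I_C ≈ 4.5 mA

Assume active. Base-emitter loop: I_B = (V_BB − V_BE)/R_B = (3.7 − 0.7)/100 = 0.03 mA.
I_C = β·I_B = 150×0.03 = 4.5 mA.
V_CE = V_CC − I_C·R_C = 8.9 − 4.5×1.8 = 0.8 V > V_CE(sat), so the active-region assumption holds.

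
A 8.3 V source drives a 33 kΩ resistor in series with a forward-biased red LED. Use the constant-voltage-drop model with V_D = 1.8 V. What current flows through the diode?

KVL around the loop: 8.3 = V_D + I·R = 1.8 + I × 33 kΩ.
So I = (8.3 − 1.8) / 33 kΩ = 6.5 / 33 = 0.197 mA.

I ≈ 0.2 mA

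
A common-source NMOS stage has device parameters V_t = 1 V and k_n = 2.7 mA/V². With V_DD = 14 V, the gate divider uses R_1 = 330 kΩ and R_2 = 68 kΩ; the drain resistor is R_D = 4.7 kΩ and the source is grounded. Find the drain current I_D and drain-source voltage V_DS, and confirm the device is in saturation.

I_D ≈ 2.6 mA, V_DS ≈ 1.7 V

V_G = V_DD·R_2/(R_1+R_2) = 14×68/398 = 2.39 V. With the source grounded, V_GS = V_G = 2.39 V.
Assume saturation: I_D = (k_n/2)(V_GS − V_t)² = (2.7/2)×(2.39 − 1)² = 1.35×1.39² = 2.62 mA.
V_DS = V_DD − I_D·R_D = 14 − 2.62×4.7 = 1.71 V.
Saturation requires V_DS ≥ V_GS − V_t = 1.39 V; 1.71 ≥ 1.39 ✓.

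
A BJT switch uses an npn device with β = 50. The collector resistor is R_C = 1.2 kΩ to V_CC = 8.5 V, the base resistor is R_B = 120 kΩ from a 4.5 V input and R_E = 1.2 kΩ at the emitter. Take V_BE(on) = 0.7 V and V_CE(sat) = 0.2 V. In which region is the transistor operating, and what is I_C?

Assume active. Base-emitter loop: I_B = (V_BB − V_BE)/(R_B + (β+1)R_E) = (4.5 − 0.7)/(120 + 51×1.2) = 0.021 mA.
I_C = β·I_B = 50×0.021 = 1.05 mA.
V_CE = V_CC − I_C·R_C − I_E·R_E = 8.5 − 1.05×1.2 − 1.07×1.2 = 5.96 V > V_CE(sat), so the active-region assumption holds.

active; I_C ≈ 1 mA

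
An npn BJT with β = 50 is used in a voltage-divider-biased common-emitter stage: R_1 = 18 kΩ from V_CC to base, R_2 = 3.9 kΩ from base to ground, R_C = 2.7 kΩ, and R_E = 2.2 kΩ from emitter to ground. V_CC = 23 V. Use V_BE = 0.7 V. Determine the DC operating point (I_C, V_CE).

Thevenize the base divider: V_Th = V_CC·R_2/(R_1+R_2) = 23×3.9/21.9 = 4.1 V, R_Th = R_1‖R_2 = 3.21 kΩ.
Base-emitter loop: V_Th = I_B·R_Th + V_BE + (β+1)I_B·R_E, so I_B = (4.1 − 0.7) / (3.21 + 51×2.2) = 0.0294 mA.
I_C = β·I_B = 50×0.0294 = 1.47 mA, and I_E = (β+1)I_B = 1.5 mA.
V_CE = V_CC − I_C·R_C − I_E·R_E = 23 − 1.47×2.7 − 1.5×2.2 = 15.7 V.
V_CE = 15.7 V > 0.2 V confirms active-region operation.

I_C ≈ 1.5 mA, V_CE ≈ 16 V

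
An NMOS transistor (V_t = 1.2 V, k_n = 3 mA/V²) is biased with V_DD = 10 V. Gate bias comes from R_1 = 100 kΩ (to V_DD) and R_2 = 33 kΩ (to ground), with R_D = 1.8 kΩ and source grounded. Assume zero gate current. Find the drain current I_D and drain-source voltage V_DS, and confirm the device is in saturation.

V_G = V_DD·R_2/(R_1+R_2) = 10×33/133 = 2.48 V. With the source grounded, V_GS = V_G = 2.48 V.
Assume saturation: I_D = (k_n/2)(V_GS − V_t)² = (3/2)×(2.48 − 1.2)² = 1.5×1.28² = 2.46 mA.
V_DS = V_DD − I_D·R_D = 10 − 2.46×1.8 = 5.57 V.
Saturation requires V_DS ≥ V_GS − V_t = 1.28 V; 5.57 ≥ 1.28 ✓.

I_D ≈ 2.5 mA, V_DS ≈ 5.6 V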